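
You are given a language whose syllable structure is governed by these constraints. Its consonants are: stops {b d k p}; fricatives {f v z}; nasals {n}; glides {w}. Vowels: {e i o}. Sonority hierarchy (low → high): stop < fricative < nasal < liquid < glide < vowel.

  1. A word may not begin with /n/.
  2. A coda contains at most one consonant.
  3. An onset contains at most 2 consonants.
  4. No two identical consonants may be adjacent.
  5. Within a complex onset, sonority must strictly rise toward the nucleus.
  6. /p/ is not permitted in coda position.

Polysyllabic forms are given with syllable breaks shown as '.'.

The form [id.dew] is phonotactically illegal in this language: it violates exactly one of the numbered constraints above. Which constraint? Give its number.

[id.dew]: adjacent identical consonants /dd/.
This is a violation of constraint 4: "No two identical consonants may be adjacent."
The remaining constraints (1, 2, 3, 5, 6) are satisfied.

4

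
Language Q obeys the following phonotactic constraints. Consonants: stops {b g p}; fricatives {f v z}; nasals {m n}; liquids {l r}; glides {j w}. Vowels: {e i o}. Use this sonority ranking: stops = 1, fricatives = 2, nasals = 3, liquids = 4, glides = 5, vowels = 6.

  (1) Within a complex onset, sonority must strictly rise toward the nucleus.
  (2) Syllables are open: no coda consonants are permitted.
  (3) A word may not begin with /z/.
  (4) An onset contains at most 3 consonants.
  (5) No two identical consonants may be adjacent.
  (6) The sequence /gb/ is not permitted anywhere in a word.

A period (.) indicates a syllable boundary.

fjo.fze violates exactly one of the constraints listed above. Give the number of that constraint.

fjo.fze: syllable 2 onset /fz/: /f/ (fricative, 2) → /z/ (fricative, 2) does not rise.
This is a violation of constraint 1: "Within a complex onset, sonority must strictly rise toward the nucleus."
The remaining constraints (2, 3, 4, 5, 6) are satisfied.

1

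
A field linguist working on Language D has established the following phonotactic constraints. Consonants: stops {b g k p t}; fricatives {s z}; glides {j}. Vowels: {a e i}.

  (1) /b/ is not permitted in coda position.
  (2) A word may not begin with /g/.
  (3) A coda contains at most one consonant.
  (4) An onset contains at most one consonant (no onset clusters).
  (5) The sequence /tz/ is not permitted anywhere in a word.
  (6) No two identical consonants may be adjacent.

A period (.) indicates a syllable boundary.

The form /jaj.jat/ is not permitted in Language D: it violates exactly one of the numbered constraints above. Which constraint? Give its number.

6

/jaj.jat/: adjacent identical consonants /jj/.
This is a violation of constraint 6: "No two identical consonants may be adjacent."
The remaining constraints (1, 2, 3, 4, 5) are satisfied.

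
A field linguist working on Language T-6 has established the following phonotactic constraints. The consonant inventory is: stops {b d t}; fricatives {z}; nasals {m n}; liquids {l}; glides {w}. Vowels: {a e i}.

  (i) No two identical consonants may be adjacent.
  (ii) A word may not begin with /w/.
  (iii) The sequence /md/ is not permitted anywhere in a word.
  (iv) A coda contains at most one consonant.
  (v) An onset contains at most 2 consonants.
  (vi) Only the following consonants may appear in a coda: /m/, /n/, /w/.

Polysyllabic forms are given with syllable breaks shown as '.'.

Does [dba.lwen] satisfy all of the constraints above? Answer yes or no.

[dba.lwen] — σ1 onset /db/ (2C), coda /∅/ ok; σ2 onset /lw/ (2C), coda /n/ ok → permitted

yes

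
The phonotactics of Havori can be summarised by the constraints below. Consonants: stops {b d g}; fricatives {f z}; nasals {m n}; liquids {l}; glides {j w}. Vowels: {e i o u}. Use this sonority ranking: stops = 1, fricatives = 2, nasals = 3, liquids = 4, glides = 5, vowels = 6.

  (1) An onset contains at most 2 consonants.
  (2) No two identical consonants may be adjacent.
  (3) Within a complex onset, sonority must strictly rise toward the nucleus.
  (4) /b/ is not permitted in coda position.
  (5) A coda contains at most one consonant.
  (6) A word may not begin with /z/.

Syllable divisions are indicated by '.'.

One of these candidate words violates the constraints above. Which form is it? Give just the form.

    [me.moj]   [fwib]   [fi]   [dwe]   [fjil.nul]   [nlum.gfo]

[me.moj] — σ1 onset /m/, coda /∅/ ok; σ2 onset /m/, coda /j/ ok → well-formed
[fwib] — violates constraint 4: syllable 1 coda contains /b/ → ill-formed
[fi] — σ1 onset /f/, coda /∅/ ok → well-formed
[dwe] — σ1 onset /dw/ (1→5 rises), coda /∅/ ok → well-formed
[fjil.nul] — σ1 onset /fj/ (2→5 rises), coda /l/ ok; σ2 onset /n/, coda /l/ ok → well-formed
[nlum.gfo] — σ1 onset /nl/ (3→4 rises), coda /m/ ok; σ2 onset /gf/ (1→2 rises), coda /∅/ ok → well-formed

[fwib]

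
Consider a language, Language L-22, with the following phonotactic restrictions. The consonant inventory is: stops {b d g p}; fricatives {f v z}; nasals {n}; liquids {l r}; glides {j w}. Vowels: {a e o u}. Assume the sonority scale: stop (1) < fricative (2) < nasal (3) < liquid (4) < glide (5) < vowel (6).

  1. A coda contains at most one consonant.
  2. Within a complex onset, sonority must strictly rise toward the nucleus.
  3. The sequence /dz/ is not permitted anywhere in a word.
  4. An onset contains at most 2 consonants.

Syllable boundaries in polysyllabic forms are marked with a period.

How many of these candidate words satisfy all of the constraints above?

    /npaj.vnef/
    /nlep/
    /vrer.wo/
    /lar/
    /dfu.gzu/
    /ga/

5

/npaj.vnef/ — violates constraint 2: syllable 1 onset /np/: /n/ (nasal, 3) → /p/ (stop, 1) does not rise → illicit
/nlep/ — σ1 onset /nl/ (3→4 rises), coda /p/ ok → licit
/vrer.wo/ — σ1 onset /vr/ (2→4 rises), coda /r/ ok; σ2 onset /w/, coda /∅/ ok → licit
/lar/ — σ1 onset /l/, coda /r/ ok → licit
/dfu.gzu/ — σ1 onset /df/ (1→2 rises), coda /∅/ ok; σ2 onset /gz/ (1→2 rises), coda /∅/ ok → licit
/ga/ — σ1 onset /g/, coda /∅/ ok → licit
Licit: /nlep/, /vrer.wo/, /lar/, /dfu.gzu/, /ga/ → 5.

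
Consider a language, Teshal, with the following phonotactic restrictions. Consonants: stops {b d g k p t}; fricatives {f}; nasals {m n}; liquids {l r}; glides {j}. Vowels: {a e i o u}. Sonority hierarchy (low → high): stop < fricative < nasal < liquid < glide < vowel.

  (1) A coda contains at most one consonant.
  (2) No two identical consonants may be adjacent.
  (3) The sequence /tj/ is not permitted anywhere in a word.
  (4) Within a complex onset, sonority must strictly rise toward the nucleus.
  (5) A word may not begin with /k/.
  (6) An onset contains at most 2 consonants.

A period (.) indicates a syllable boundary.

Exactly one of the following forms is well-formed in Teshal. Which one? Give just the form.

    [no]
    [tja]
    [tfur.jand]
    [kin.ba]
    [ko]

[no]

[no] — σ1 onset /n/, coda /∅/ ok → well-formed
[tja] — violates constraint 3: contains banned sequence /tj/ → ill-formed
[tfur.jand] — violates constraint 1: syllable 2 coda /nd/ has 2 consonants (> 1) → ill-formed
[kin.ba] — violates constraint 5: word begins with /k/ → ill-formed
[ko] — violates constraint 5: word begins with /k/ → ill-formed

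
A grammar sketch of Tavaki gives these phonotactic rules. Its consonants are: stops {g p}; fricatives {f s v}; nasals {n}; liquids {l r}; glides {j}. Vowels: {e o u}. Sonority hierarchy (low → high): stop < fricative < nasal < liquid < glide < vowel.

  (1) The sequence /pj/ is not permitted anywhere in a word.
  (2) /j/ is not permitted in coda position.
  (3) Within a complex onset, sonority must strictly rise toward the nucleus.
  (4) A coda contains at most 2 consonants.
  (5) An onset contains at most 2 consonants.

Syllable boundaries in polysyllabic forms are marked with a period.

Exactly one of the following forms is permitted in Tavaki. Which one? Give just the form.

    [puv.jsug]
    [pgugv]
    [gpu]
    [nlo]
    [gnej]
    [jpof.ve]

[puv.jsug] — violates constraint 3: syllable 2 onset /js/: /j/ (glide, 5) → /s/ (fricative, 2) does not rise → not permitted
[pgugv] — violates constraint 3: syllable 1 onset /pg/: /p/ (stop, 1) → /g/ (stop, 1) does not rise → not permitted
[gpu] — violates constraint 3: syllable 1 onset /gp/: /g/ (stop, 1) → /p/ (stop, 1) does not rise → not permitted
[nlo] — σ1 onset /nl/ (3→4 rises), coda /∅/ ok → permitted
[gnej] — violates constraint 2: syllable 1 coda contains /j/ → not permitted
[jpof.ve] — violates constraint 3: syllable 1 onset /jp/: /j/ (glide, 5) → /p/ (stop, 1) does not rise → not permitted

[nlo]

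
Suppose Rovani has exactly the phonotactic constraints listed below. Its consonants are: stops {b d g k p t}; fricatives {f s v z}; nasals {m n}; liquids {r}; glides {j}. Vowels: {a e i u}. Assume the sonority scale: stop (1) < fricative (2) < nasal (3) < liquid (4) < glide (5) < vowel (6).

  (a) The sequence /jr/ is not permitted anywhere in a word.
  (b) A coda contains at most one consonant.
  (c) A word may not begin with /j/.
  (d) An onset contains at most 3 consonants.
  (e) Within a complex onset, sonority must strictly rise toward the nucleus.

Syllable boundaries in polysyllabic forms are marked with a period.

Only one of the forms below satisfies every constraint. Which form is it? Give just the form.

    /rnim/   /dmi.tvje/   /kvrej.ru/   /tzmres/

/dmi.tvje/

/rnim/ — violates constraint (e): syllable 1 onset /rn/: /r/ (liquid, 4) → /n/ (nasal, 3) does not rise → not permitted
/dmi.tvje/ — σ1 onset /dm/ (1→3 rises), coda /∅/ ok; σ2 onset /tvj/ (1→2→5 rises), coda /∅/ ok → permitted
/kvrej.ru/ — violates constraint (a): contains banned sequence /jr/ → not permitted
/tzmres/ — violates constraint (d): syllable 1 onset /tzmr/ has 4 consonants (> 3) → not permitted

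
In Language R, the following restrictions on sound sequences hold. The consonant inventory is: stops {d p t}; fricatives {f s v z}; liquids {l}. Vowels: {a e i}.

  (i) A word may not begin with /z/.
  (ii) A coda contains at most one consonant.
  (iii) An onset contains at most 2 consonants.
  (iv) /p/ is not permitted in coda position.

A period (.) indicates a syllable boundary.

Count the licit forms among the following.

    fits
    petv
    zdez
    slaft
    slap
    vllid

0

fits — violates constraint (ii): syllable 1 coda /ts/ has 2 consonants (> 1) → illicit
petv — violates constraint (ii): syllable 1 coda /tv/ has 2 consonants (> 1) → illicit
zdez — violates constraint (i): word begins with /z/ → illicit
slaft — violates constraint (ii): syllable 1 coda /ft/ has 2 consonants (> 1) → illicit
slap — violates constraint (iv): syllable 1 coda contains /p/ → illicit
vllid — violates constraint (iii): syllable 1 onset /vll/ has 3 consonants (> 2) → illicit
No form is licit → 0.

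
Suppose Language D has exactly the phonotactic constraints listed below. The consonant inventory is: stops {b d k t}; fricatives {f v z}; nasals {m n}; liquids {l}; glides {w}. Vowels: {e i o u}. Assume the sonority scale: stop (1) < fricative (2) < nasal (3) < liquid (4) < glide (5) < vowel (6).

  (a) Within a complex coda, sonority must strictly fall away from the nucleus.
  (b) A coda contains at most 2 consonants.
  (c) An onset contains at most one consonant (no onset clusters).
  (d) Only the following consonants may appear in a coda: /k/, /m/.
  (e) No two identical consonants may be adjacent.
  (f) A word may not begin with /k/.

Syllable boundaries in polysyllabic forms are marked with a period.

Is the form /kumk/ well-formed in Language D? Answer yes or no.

no

/kumk/ — violates constraint (f): word begins with /k/ → ill-formed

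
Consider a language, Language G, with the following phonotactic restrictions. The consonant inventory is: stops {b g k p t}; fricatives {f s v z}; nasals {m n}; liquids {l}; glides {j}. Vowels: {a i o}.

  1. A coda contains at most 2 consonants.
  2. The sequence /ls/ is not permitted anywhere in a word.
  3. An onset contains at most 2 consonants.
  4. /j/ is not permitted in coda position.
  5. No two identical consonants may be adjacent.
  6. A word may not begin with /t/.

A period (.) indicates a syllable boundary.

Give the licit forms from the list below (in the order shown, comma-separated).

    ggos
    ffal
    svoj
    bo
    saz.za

bo

ggos — violates constraint 5: adjacent identical consonants /gg/ → illicit
ffal — violates constraint 5: adjacent identical consonants /ff/ → illicit
svoj — violates constraint 4: syllable 1 coda contains /j/ → illicit
bo — σ1 onset /b/, coda /∅/ ok → licit
saz.za — violates constraint 5: adjacent identical consonants /zz/ → illicit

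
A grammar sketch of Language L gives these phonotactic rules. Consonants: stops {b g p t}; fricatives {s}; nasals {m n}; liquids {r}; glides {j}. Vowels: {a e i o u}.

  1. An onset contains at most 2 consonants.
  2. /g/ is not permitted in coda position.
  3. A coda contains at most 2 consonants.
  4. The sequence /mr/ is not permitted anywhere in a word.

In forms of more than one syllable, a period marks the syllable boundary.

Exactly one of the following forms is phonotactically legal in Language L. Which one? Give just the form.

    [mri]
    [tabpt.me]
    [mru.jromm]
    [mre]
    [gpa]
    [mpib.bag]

[gpa]

[mri] — violates constraint 4: contains banned sequence /mr/ → phonotactically illegal
[tabpt.me] — violates constraint 3: syllable 1 coda /bpt/ has 3 consonants (> 2) → phonotactically illegal
[mru.jromm] — violates constraint 4: contains banned sequence /mr/ → phonotactically illegal
[mre] — violates constraint 4: contains banned sequence /mr/ → phonotactically illegal
[gpa] — σ1 onset /gp/ (2C), coda /∅/ ok → phonotactically legal
[mpib.bag] — violates constraint 2: syllable 2 coda contains /g/ → phonotactically illegal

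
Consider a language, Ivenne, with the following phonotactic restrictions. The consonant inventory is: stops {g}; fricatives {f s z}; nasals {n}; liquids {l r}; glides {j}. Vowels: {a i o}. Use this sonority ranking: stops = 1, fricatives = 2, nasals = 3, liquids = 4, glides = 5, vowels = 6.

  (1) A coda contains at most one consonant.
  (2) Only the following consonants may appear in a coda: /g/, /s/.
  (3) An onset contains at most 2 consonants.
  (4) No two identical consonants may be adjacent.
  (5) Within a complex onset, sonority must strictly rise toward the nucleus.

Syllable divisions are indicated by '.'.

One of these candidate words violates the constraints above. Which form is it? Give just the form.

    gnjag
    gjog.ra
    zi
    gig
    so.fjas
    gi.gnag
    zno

gnjag

gnjag — violates constraint 3: syllable 1 onset /gnj/ has 3 consonants (> 2) → phonotactically illegal
gjog.ra — σ1 onset /gj/ (1→5 rises), coda /g/ ok; σ2 onset /r/, coda /∅/ ok → phonotactically legal
zi — σ1 onset /z/, coda /∅/ ok → phonotactically legal
gig — σ1 onset /g/, coda /g/ ok → phonotactically legal
so.fjas — σ1 onset /s/, coda /∅/ ok; σ2 onset /fj/ (2→5 rises), coda /s/ ok → phonotactically legal
gi.gnag — σ1 onset /g/, coda /∅/ ok; σ2 onset /gn/ (1→3 rises), coda /g/ ok → phonotactically legal
zno — σ1 onset /zn/ (2→3 rises), coda /∅/ ok → phonotactically legal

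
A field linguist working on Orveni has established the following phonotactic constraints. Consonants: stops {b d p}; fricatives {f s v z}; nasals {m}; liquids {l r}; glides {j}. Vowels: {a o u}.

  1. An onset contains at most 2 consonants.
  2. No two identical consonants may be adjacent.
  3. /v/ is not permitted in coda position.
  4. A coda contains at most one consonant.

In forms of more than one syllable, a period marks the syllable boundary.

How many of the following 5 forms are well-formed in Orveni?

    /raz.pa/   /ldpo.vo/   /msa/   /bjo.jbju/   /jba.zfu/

3

/raz.pa/ — σ1 onset /r/, coda /z/ ok; σ2 onset /p/, coda /∅/ ok → well-formed
/ldpo.vo/ — violates constraint 1: syllable 1 onset /ldp/ has 3 consonants (> 2) → ill-formed
/msa/ — σ1 onset /ms/ (2C), coda /∅/ ok → well-formed
/bjo.jbju/ — violates constraint 1: syllable 2 onset /jbj/ has 3 consonants (> 2) → ill-formed
/jba.zfu/ — σ1 onset /jb/ (2C), coda /∅/ ok; σ2 onset /zf/ (2C), coda /∅/ ok → well-formed
Well-formed: /raz.pa/, /msa/, /jba.zfu/ → 3.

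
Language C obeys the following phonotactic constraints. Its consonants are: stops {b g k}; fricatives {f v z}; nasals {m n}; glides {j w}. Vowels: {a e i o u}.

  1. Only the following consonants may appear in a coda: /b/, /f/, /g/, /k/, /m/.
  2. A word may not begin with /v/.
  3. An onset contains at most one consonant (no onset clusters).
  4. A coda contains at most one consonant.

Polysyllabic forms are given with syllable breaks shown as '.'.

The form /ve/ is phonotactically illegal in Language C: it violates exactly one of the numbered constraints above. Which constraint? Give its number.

/ve/: word begins with /v/.
This is a violation of constraint 2: "A word may not begin with /v/."
The remaining constraints (1, 3, 4) are satisfied.

2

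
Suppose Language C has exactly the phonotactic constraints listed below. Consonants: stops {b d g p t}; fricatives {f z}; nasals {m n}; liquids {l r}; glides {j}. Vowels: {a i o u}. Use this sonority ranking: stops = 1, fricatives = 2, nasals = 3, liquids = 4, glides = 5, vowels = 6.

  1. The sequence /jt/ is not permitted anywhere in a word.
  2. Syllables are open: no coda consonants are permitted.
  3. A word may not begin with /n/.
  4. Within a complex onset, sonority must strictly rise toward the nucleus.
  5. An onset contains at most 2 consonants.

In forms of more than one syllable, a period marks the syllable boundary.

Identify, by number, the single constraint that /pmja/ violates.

5

/pmja/: syllable 1 onset /pmj/ has 3 consonants (> 2).
This is a violation of constraint 5: "An onset contains at most 2 consonants."
The remaining constraints (1, 2, 3, 4) are satisfied.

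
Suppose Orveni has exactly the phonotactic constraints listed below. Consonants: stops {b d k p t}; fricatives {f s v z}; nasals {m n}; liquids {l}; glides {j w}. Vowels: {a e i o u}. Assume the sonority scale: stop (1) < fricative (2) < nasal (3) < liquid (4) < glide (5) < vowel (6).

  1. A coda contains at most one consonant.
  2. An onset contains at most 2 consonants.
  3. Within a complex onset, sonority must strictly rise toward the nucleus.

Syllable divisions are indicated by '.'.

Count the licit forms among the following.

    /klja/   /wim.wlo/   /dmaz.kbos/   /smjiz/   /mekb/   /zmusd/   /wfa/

0

/klja/ — violates constraint 2: syllable 1 onset /klj/ has 3 consonants (> 2) → illicit
/wim.wlo/ — violates constraint 3: syllable 2 onset /wl/: /w/ (glide, 5) → /l/ (liquid, 4) does not rise → illicit
/dmaz.kbos/ — violates constraint 3: syllable 2 onset /kb/: /k/ (stop, 1) → /b/ (stop, 1) does not rise → illicit
/smjiz/ — violates constraint 2: syllable 1 onset /smj/ has 3 consonants (> 2) → illicit
/mekb/ — violates constraint 1: syllable 1 coda /kb/ has 2 consonants (> 1) → illicit
/zmusd/ — violates constraint 1: syllable 1 coda /sd/ has 2 consonants (> 1) → illicit
/wfa/ — violates constraint 3: syllable 1 onset /wf/: /w/ (glide, 5) → /f/ (fricative, 2) does not rise → illicit
No form is licit → 0.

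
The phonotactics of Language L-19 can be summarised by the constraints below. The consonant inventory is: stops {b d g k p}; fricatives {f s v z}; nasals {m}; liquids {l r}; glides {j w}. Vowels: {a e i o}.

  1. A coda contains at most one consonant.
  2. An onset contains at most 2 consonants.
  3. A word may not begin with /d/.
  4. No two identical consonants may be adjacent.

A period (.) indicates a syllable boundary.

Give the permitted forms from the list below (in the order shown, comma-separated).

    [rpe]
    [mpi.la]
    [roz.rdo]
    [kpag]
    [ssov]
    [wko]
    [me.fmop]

[rpe], [mpi.la], [roz.rdo], [kpag], [wko], [me.fmop]

[rpe] — σ1 onset /rp/ (2C), coda /∅/ ok → permitted
[mpi.la] — σ1 onset /mp/ (2C), coda /∅/ ok; σ2 onset /l/, coda /∅/ ok → permitted
[roz.rdo] — σ1 onset /r/, coda /z/ ok; σ2 onset /rd/ (2C), coda /∅/ ok → permitted
[kpag] — σ1 onset /kp/ (2C), coda /g/ ok → permitted
[ssov] — violates constraint 4: adjacent identical consonants /ss/ → not permitted
[wko] — σ1 onset /wk/ (2C), coda /∅/ ok → permitted
[me.fmop] — σ1 onset /m/, coda /∅/ ok; σ2 onset /fm/ (2C), coda /p/ ok → permitted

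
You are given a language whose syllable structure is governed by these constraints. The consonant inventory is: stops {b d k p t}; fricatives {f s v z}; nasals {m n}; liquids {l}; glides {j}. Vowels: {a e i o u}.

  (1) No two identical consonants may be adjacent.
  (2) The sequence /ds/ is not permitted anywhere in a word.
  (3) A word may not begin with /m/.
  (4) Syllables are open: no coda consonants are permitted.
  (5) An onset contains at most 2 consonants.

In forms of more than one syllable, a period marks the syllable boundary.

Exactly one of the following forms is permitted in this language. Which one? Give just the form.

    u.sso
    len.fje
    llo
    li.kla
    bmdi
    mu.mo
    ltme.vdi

u.sso — violates constraint 1: adjacent identical consonants /ss/ → not permitted
len.fje — violates constraint 4: syllable 1 coda /n/ has 1 consonant (> 0) → not permitted
llo — violates constraint 1: adjacent identical consonants /ll/ → not permitted
li.kla — σ1 onset /l/, coda /∅/ ok; σ2 onset /kl/ (2C), coda /∅/ ok → permitted
bmdi — violates constraint 5: syllable 1 onset /bmd/ has 3 consonants (> 2) → not permitted
mu.mo — violates constraint 3: word begins with /m/ → not permitted
ltme.vdi — violates constraint 5: syllable 1 onset /ltm/ has 3 consonants (> 2) → not permitted

li.kla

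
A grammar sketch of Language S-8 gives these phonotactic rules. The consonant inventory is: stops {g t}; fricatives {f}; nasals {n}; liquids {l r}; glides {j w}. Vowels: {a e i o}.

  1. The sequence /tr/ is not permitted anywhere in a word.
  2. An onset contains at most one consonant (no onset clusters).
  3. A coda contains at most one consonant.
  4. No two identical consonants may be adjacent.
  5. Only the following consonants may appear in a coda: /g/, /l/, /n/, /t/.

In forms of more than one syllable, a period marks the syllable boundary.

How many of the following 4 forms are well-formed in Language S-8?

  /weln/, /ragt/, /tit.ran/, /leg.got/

0

/weln/ — violates constraint 3: syllable 1 coda /ln/ has 2 consonants (> 1) → ill-formed
/ragt/ — violates constraint 3: syllable 1 coda /gt/ has 2 consonants (> 1) → ill-formed
/tit.ran/ — violates constraint 1: contains banned sequence /tr/ → ill-formed
/leg.got/ — violates constraint 4: adjacent identical consonants /gg/ → ill-formed
No form is well-formed → 0.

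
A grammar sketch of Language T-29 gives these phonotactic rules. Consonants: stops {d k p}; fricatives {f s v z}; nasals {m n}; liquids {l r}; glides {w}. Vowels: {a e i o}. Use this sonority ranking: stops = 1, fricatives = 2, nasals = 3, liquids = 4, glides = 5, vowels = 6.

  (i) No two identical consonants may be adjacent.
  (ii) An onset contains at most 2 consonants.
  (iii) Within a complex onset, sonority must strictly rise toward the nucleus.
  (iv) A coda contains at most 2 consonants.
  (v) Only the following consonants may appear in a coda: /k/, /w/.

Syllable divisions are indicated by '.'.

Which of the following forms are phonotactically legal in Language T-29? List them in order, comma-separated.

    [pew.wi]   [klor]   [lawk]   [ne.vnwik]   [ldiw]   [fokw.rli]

[pew.wi] — violates constraint (i): adjacent identical consonants /ww/ → phonotactically illegal
[klor] — violates constraint (v): syllable 1 coda contains /r/, which is not a licensed coda consonant → phonotactically illegal
[lawk] — σ1 onset /l/, coda /wk/ (2C) ok → phonotactically legal
[ne.vnwik] — violates constraint (ii): syllable 2 onset /vnw/ has 3 consonants (> 2) → phonotactically illegal
[ldiw] — violates constraint (iii): syllable 1 onset /ld/: /l/ (liquid, 4) → /d/ (stop, 1) does not rise → phonotactically illegal
[fokw.rli] — violates constraint (iii): syllable 2 onset /rl/: /r/ (liquid, 4) → /l/ (liquid, 4) does not rise → phonotactically illegal

[lawk]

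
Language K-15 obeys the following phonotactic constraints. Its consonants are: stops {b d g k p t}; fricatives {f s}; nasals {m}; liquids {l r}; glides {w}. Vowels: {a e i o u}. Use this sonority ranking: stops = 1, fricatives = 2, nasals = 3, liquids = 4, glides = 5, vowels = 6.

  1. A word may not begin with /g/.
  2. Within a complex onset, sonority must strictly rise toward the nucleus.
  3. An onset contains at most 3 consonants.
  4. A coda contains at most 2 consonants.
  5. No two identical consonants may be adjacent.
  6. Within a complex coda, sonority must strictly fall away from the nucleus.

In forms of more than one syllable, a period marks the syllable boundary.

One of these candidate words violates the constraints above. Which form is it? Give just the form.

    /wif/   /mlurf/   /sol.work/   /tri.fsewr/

/tri.fsewr/

/wif/ — σ1 onset /w/, coda /f/ ok → well-formed
/mlurf/ — σ1 onset /ml/ (3→4 rises), coda /rf/ (4→2 falls) ok → well-formed
/sol.work/ — σ1 onset /s/, coda /l/ ok; σ2 onset /w/, coda /rk/ (4→1 falls) ok → well-formed
/tri.fsewr/ — violates constraint 2: syllable 2 onset /fs/: /f/ (fricative, 2) → /s/ (fricative, 2) does not rise → ill-formed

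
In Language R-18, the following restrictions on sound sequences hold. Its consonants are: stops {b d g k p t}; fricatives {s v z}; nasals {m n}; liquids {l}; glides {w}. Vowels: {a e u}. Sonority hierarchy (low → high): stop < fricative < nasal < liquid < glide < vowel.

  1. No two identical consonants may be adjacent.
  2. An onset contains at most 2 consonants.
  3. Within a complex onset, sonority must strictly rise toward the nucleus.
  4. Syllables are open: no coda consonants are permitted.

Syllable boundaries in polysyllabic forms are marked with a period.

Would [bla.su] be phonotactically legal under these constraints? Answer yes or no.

[bla.su] — σ1 onset /bl/ (1→4 rises), coda /∅/ ok; σ2 onset /s/, coda /∅/ ok → phonotactically legal

yes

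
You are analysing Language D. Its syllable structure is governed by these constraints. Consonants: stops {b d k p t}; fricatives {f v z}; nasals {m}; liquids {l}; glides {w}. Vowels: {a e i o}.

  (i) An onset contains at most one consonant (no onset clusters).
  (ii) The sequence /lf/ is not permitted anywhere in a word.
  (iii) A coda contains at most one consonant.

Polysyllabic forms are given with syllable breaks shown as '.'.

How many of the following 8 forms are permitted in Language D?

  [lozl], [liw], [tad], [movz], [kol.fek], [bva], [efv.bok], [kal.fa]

[lozl] — violates constraint (iii): syllable 1 coda /zl/ has 2 consonants (> 1) → not permitted
[liw] — σ1 onset /l/, coda /w/ ok → permitted
[tad] — σ1 onset /t/, coda /d/ ok → permitted
[movz] — violates constraint (iii): syllable 1 coda /vz/ has 2 consonants (> 1) → not permitted
[kol.fek] — violates constraint (ii): contains banned sequence /lf/ → not permitted
[bva] — violates constraint (i): syllable 1 onset /bv/ has 2 consonants (> 1) → not permitted
[efv.bok] — violates constraint (iii): syllable 1 coda /fv/ has 2 consonants (> 1) → not permitted
[kal.fa] — violates constraint (ii): contains banned sequence /lf/ → not permitted
Permitted: [liw], [tad] → 2.

2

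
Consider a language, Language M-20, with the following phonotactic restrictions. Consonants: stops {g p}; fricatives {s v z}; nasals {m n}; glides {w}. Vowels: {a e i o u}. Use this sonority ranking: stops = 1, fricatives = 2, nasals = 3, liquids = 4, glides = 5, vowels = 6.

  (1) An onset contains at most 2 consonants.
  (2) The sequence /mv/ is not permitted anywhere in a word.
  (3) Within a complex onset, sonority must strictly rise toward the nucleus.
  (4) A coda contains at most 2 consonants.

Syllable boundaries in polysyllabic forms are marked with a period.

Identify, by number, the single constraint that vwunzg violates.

4

vwunzg: syllable 1 coda /nzg/ has 3 consonants (> 2).
This is a violation of constraint 4: "A coda contains at most 2 consonants."
The remaining constraints (1, 2, 3) are satisfied.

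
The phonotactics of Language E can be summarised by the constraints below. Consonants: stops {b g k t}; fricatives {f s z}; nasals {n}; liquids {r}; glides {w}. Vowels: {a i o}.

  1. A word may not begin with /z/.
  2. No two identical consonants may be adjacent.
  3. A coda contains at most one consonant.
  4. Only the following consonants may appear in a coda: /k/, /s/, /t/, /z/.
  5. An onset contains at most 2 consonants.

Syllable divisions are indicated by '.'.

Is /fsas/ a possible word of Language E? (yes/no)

/fsas/ — σ1 onset /fs/ (2C), coda /s/ ok → permitted

yes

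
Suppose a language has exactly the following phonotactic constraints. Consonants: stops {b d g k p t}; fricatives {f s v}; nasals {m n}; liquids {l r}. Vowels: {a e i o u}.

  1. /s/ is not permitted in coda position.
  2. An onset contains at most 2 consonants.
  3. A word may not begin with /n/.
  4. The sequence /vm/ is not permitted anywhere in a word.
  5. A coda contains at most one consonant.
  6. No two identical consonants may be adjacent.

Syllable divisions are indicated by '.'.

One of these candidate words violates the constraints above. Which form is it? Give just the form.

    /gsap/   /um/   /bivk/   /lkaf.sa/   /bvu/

/gsap/ — σ1 onset /gs/ (2C), coda /p/ ok → permitted
/um/ — σ1 onset /∅/, coda /m/ ok → permitted
/bivk/ — violates constraint 5: syllable 1 coda /vk/ has 2 consonants (> 1) → not permitted
/lkaf.sa/ — σ1 onset /lk/ (2C), coda /f/ ok; σ2 onset /s/, coda /∅/ ok → permitted
/bvu/ — σ1 onset /bv/ (2C), coda /∅/ ok → permitted

/bivk/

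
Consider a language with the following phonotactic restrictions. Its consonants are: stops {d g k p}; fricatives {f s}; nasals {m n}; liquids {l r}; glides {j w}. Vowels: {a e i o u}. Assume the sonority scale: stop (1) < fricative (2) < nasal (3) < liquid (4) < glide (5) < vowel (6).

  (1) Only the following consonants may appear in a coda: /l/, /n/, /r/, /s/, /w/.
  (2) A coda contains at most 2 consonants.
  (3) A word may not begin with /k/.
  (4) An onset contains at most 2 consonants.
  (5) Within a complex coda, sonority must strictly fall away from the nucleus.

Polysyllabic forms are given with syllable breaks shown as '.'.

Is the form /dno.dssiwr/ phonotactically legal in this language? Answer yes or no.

no

/dno.dssiwr/ — violates constraint 4: syllable 2 onset /dss/ has 3 consonants (> 2) → phonotactically illegal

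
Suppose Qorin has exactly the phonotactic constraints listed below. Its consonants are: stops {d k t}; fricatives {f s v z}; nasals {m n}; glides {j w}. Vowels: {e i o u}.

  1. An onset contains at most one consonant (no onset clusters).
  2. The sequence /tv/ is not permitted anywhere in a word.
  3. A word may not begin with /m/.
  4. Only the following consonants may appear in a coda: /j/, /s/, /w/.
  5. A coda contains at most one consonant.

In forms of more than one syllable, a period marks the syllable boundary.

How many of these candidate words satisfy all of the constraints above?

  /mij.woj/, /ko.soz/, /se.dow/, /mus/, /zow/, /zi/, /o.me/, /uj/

/mij.woj/ — violates constraint 3: word begins with /m/ → illicit
/ko.soz/ — violates constraint 4: syllable 2 coda contains /z/, which is not a licensed coda consonant → illicit
/se.dow/ — σ1 onset /s/, coda /∅/ ok; σ2 onset /d/, coda /w/ ok → licit
/mus/ — violates constraint 3: word begins with /m/ → illicit
/zow/ — σ1 onset /z/, coda /w/ ok → licit
/zi/ — σ1 onset /z/, coda /∅/ ok → licit
/o.me/ — σ1 onset /∅/, coda /∅/ ok; σ2 onset /m/, coda /∅/ ok → licit
/uj/ — σ1 onset /∅/, coda /j/ ok → licit
Licit: /se.dow/, /zow/, /zi/, /o.me/, /uj/ → 5.

5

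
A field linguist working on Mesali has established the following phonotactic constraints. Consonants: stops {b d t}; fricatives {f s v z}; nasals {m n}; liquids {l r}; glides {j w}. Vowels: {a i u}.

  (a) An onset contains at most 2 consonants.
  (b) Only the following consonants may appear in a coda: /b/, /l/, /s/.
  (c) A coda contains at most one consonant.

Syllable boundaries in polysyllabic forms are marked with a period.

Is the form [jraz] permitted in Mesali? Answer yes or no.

[jraz] — violates constraint (b): syllable 1 coda contains /z/, which is not a licensed coda consonant → not permitted

no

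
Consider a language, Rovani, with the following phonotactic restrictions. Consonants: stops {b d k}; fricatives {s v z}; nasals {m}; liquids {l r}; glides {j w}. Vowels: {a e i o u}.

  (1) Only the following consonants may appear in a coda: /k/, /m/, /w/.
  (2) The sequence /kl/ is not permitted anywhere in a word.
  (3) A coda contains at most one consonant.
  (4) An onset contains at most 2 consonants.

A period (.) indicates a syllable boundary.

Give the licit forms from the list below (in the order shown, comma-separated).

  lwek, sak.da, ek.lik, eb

lwek — σ1 onset /lw/ (2C), coda /k/ ok → licit
sak.da — σ1 onset /s/, coda /k/ ok; σ2 onset /d/, coda /∅/ ok → licit
ek.lik — violates constraint 2: contains banned sequence /kl/ → illicit
eb — violates constraint 1: syllable 1 coda contains /b/, which is not a licensed coda consonant → illicit

lwek, sak.da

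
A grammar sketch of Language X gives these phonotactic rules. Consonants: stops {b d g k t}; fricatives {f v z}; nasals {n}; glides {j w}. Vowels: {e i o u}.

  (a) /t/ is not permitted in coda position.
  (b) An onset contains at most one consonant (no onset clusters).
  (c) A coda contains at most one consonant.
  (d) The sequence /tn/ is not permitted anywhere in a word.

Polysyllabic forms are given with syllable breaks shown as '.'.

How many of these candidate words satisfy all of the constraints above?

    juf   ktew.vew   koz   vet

juf — σ1 onset /j/, coda /f/ ok → well-formed
ktew.vew — violates constraint (b): syllable 1 onset /kt/ has 2 consonants (> 1) → ill-formed
koz — σ1 onset /k/, coda /z/ ok → well-formed
vet — violates constraint (a): syllable 1 coda contains /t/ → ill-formed
Well-formed: juf, koz → 2.

2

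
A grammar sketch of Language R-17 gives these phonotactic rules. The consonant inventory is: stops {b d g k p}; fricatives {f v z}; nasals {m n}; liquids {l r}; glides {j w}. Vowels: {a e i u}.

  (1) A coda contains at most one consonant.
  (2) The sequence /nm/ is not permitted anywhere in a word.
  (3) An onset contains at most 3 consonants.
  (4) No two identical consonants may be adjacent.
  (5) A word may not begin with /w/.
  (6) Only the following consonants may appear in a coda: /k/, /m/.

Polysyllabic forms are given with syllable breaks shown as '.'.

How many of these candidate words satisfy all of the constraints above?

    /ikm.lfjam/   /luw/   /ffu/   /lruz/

/ikm.lfjam/ — violates constraint 1: syllable 1 coda /km/ has 2 consonants (> 1) → not permitted
/luw/ — violates constraint 6: syllable 1 coda contains /w/, which is not a licensed coda consonant → not permitted
/ffu/ — violates constraint 4: adjacent identical consonants /ff/ → not permitted
/lruz/ — violates constraint 6: syllable 1 coda contains /z/, which is not a licensed coda consonant → not permitted
No form is permitted → 0.

0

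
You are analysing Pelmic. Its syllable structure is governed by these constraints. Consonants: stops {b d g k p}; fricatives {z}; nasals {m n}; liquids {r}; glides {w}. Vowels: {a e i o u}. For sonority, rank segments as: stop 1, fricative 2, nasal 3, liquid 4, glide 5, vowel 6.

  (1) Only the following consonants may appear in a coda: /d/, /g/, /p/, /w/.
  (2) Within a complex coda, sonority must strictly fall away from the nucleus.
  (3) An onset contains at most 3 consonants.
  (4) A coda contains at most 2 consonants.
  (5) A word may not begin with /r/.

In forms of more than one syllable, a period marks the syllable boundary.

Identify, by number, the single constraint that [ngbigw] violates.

2

[ngbigw]: syllable 1 coda /gw/: /g/ (stop, 1) → /w/ (glide, 5) does not fall.
This is a violation of constraint 2: "Within a complex coda, sonority must strictly fall away from the nucleus."
The remaining constraints (1, 3, 4, 5) are satisfied.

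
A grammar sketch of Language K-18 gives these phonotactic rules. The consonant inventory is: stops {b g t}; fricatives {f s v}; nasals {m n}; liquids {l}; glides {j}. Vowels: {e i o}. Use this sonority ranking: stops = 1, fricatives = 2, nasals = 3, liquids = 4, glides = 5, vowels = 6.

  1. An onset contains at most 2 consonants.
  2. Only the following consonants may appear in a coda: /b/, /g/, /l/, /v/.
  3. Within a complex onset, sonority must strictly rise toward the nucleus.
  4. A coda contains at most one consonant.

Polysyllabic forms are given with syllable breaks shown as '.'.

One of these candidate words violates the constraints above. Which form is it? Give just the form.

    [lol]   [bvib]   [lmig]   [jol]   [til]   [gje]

[lol] — σ1 onset /l/, coda /l/ ok → well-formed
[bvib] — σ1 onset /bv/ (1→2 rises), coda /b/ ok → well-formed
[lmig] — violates constraint 3: syllable 1 onset /lm/: /l/ (liquid, 4) → /m/ (nasal, 3) does not rise → ill-formed
[jol] — σ1 onset /j/, coda /l/ ok → well-formed
[til] — σ1 onset /t/, coda /l/ ok → well-formed
[gje] — σ1 onset /gj/ (1→5 rises), coda /∅/ ok → well-formed

[lmig]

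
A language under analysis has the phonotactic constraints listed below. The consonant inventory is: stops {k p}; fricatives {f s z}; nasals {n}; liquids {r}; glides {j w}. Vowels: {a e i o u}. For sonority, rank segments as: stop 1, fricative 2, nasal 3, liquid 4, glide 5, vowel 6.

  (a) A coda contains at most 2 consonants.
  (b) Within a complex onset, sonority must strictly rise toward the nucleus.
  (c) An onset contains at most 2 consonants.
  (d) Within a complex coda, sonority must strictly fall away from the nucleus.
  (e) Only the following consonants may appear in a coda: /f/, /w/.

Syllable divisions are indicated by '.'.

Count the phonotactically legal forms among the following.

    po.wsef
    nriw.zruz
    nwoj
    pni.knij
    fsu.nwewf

po.wsef — violates constraint (b): syllable 2 onset /ws/: /w/ (glide, 5) → /s/ (fricative, 2) does not rise → phonotactically illegal
nriw.zruz — violates constraint (e): syllable 2 coda contains /z/, which is not a licensed coda consonant → phonotactically illegal
nwoj — violates constraint (e): syllable 1 coda contains /j/, which is not a licensed coda consonant → phonotactically illegal
pni.knij — violates constraint (e): syllable 2 coda contains /j/, which is not a licensed coda consonant → phonotactically illegal
fsu.nwewf — violates constraint (b): syllable 1 onset /fs/: /f/ (fricative, 2) → /s/ (fricative, 2) does not rise → phonotactically illegal
No form is phonotactically legal → 0.

0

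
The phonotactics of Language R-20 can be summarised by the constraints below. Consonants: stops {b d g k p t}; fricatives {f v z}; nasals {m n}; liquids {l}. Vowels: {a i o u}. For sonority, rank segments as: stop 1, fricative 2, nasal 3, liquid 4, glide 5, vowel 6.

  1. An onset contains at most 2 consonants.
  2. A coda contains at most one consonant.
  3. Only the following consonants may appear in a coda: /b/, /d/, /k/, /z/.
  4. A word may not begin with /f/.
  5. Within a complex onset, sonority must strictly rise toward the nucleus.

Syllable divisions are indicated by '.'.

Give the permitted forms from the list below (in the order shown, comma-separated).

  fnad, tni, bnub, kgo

fnad — violates constraint 4: word begins with /f/ → not permitted
tni — σ1 onset /tn/ (1→3 rises), coda /∅/ ok → permitted
bnub — σ1 onset /bn/ (1→3 rises), coda /b/ ok → permitted
kgo — violates constraint 5: syllable 1 onset /kg/: /k/ (stop, 1) → /g/ (stop, 1) does not rise → not permitted

tni, bnub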